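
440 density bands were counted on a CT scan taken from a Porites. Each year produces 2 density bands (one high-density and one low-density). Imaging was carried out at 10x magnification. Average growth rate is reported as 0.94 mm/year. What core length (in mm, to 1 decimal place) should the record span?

206.8 mm

Dividing by 2 density bands per year: 440 / 2 = 220 years.
220 years at 0.94 mm/year gives 0.94 × 220 = 206.8 mm.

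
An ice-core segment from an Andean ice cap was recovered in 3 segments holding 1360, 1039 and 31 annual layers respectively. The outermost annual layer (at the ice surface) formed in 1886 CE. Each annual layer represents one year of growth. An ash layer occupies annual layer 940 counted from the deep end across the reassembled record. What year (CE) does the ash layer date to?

Total annual layers = 1360 + 1039 + 31 = 2430.
Between annual layer 940 and the ice surface there are 2430 − 940 = 1490 annual layers.
1886 − 1490 = 396 CE.

396 CE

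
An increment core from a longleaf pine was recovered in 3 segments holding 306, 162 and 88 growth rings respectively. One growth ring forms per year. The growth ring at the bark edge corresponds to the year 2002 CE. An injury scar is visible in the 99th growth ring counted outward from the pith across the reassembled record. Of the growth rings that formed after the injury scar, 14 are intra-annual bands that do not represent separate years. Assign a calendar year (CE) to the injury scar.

Total growth rings = 306 + 162 + 88 = 556.
556 − 99 = 457 growth rings lie beyond the injury scar toward the bark edge.
Excluding 14 false growth rings: 457 − 14 = 443.
Counting back 443 years from 2002 CE places the injury scar in 2002 − 443 = 1559 CE.

1559 CE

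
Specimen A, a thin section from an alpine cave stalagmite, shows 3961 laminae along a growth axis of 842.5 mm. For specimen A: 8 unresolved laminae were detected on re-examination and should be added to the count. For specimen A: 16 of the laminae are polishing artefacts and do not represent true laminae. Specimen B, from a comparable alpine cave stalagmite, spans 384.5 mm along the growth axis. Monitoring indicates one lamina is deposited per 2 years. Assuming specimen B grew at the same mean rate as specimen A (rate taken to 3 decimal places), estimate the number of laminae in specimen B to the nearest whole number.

1797 laminae

Specimen A: adjusted count: 3961 − 16 + 8 = 3953 laminae.
Specimen A: multiplying by 2 years per lamina: 3953 × 2 = 7906 years.
A: Extension rate ≈ 842.5 / 7906 = 0.107 mm per year.
B spans 384.5 / 0.107 = 3593.46 years; at 2 years per lamina that is 3593.46 / 2 ≈ 1797 laminae.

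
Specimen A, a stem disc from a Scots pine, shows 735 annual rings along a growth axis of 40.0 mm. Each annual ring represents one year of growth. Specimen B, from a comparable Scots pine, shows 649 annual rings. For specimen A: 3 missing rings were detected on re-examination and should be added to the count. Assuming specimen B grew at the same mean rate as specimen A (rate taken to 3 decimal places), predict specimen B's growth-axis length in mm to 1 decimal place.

35.0 mm

Specimen A: adjusted count: 735 + 3 = 738 annual rings.
A: Mean rate = 40.0 mm / 738 years ≈ 0.054 mm per year.
Length of B = 0.054 × 649 = 35.0 mm.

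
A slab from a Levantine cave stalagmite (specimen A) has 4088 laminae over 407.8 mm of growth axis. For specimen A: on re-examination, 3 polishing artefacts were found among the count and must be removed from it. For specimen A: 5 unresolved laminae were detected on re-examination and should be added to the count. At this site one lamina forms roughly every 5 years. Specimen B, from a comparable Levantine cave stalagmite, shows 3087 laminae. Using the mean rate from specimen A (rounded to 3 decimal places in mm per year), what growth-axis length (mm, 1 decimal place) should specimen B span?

Specimen A: after corrections the count is 4088 − 3 + 5 = 4090 laminae.
Specimen A: multiplying by 5 years per lamina: 4090 × 5 = 20450 years.
A: Mean rate = 407.8 mm / 20450 years ≈ 0.020 mm/year.
Specimen B: multiplying by 5 years per lamina: 3087 × 5 = 15435 years. B's length ≈ 0.020 × 15435 = 308.7 mm.

308.7 mm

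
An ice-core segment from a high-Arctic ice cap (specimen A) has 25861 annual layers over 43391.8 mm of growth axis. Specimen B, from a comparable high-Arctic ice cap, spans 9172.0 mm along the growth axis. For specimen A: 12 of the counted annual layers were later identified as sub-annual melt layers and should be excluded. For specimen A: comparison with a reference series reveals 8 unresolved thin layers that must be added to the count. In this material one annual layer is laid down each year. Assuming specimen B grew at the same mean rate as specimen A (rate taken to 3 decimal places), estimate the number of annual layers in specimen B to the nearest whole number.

Specimen A: adjusted count: 25861 − 12 + 8 = 25857 annual layers.
A: 43391.8 mm over 25857 years gives 43391.8 / 25857 ≈ 1.678 mm per year.
Specimen B: 9172.0 mm / 1.678 mm per year = 5466.03 years ≈ 5466 annual layers.

5466 annual layers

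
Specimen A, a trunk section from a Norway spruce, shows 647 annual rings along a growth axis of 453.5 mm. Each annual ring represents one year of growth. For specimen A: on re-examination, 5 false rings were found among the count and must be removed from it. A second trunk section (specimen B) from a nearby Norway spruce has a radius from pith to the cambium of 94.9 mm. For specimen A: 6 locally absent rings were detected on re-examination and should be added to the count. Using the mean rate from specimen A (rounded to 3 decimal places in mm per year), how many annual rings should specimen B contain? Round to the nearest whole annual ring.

136 annual rings

Specimen A: after corrections the count is 647 − 5 + 6 = 648 annual rings.
A: Mean rate = 453.5 mm / 648 years ≈ 0.700 mm/yr.
B spans 94.9 / 0.700 = 135.57 years ≈ 136 annual rings.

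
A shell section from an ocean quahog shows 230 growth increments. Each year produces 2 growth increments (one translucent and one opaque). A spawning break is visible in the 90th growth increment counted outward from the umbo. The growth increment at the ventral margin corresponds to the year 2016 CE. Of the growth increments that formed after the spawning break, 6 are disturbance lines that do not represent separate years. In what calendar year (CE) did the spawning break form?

1949 CE

230 − 90 = 140 growth increments lie beyond the spawning break toward the ventral margin.
Excluding 6 false growth increments: 140 − 6 = 134.
With 2 growth increments per year, 134 / 2 = 67 years.
2016 − 67 = 1949 CE.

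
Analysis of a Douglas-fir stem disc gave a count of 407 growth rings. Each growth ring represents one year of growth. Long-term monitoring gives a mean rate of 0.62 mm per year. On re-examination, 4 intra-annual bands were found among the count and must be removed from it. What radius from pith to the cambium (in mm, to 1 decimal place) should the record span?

249.9 mm

After corrections the count is 407 − 4 = 403 growth rings.
403 years at 0.62 mm/year gives 0.62 × 403 = 249.9 mm.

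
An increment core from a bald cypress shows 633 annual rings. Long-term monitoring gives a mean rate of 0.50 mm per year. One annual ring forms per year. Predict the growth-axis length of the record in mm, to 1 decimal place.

316.5 mm

633 years of growth are recorded.
633 years at 0.50 mm/year gives 0.50 × 633 = 316.5 mm.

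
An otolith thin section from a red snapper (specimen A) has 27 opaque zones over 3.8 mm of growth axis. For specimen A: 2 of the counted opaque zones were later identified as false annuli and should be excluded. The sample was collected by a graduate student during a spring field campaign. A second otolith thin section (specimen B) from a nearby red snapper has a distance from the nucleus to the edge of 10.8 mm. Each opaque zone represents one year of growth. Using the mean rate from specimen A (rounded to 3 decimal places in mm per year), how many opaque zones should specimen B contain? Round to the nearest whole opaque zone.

71 opaque zones

Specimen A: correcting the raw count gives 27 − 2 = 25 true opaque zones.
A: Extension rate ≈ 3.8 / 25 = 0.152 mm/year.
Specimen B: 10.8 mm / 0.152 mm per year = 71.05 years ≈ 71 opaque zones.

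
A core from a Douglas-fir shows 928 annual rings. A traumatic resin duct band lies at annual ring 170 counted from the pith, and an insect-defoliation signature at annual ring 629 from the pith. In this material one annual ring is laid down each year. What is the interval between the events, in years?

Separation: 629 − 170 = 459 annual rings.
One annual ring per year makes the interval 459 years.

459 years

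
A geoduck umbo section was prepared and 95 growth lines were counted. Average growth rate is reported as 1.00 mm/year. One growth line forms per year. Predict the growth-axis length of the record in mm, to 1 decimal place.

95.0 mm

The record spans 95 years at 1.00 mm per year.
95 years at 1.00 mm/year gives 1.00 × 95 = 95.0 mm.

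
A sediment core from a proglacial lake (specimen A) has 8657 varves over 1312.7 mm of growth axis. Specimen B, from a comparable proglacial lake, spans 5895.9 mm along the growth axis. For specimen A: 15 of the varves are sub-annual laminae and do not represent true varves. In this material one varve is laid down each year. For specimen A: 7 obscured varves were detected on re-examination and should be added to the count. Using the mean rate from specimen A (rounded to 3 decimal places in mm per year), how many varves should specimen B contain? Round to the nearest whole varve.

Specimen A: true varve count = 8657 − 15 + 7 = 8649.
A: 1312.7 mm over 8649 years gives 1312.7 / 8649 ≈ 0.152 mm/yr.
Specimen B: 5895.9 mm / 0.152 mm per year = 38788.82 years ≈ 38789 varves.

38789 varves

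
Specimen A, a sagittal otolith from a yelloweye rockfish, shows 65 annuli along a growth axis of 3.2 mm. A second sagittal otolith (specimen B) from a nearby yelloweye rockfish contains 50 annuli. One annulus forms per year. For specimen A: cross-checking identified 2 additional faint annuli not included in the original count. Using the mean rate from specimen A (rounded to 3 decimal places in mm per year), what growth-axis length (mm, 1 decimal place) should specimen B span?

Specimen A: true annulus count = 65 + 2 = 67.
A: Mean rate = 3.2 mm / 67 years ≈ 0.048 mm per year.
Length of B = 0.048 × 50 = 2.4 mm.

2.4 mm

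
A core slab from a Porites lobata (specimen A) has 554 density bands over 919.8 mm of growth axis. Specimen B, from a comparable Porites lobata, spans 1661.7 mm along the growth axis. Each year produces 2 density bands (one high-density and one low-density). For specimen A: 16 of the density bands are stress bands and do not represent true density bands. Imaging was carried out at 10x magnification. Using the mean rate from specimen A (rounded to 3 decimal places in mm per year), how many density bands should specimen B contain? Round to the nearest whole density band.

Specimen A: after corrections the count is 554 − 16 = 538 density bands.
Specimen A: with 2 density bands per year, 538 / 2 = 269 years.
A: Extension rate ≈ 919.8 / 269 = 3.419 mm/year.
Specimen B: 1661.7 mm / 3.419 mm per year = 486.02 years; at 2 density bands per year that is 486.02 × 2 ≈ 972 density bands.

972 density bands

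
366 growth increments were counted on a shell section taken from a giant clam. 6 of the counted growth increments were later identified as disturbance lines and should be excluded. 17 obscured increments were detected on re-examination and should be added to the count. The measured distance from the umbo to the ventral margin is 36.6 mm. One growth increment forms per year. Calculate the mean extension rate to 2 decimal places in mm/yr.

Adjusted count: 366 − 6 + 17 = 377 growth increments.
Extension rate ≈ 36.6 / 377 = 0.10 mm/yr.

0.10 mm/yr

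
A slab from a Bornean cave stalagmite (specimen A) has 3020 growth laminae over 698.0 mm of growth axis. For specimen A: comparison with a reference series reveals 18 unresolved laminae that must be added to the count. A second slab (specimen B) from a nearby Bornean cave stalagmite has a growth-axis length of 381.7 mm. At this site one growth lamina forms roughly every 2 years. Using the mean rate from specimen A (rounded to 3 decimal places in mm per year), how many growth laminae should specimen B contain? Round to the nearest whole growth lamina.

1660 growth laminae

Specimen A: after corrections the count is 3020 + 18 = 3038 growth laminae.
Specimen A: at 2 years per growth lamina, 3038 × 2 = 6076 years.
A: 698.0 mm over 6076 years gives 698.0 / 6076 ≈ 0.115 mm per year.
Specimen B: 381.7 mm / 0.115 mm per year = 3319.13 years; at 2 years per growth lamina that is 3319.13 / 2 ≈ 1660 growth laminae.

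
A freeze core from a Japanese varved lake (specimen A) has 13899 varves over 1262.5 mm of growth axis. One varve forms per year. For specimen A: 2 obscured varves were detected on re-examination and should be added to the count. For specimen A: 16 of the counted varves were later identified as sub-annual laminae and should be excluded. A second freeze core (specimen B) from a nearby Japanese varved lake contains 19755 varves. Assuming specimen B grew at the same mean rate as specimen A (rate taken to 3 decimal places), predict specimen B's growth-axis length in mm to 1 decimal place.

1797.7 mm

Specimen A: adjusted count: 13899 − 16 + 2 = 13885 varves.
A: Mean rate = 1262.5 mm / 13885 years ≈ 0.091 mm/year.
B's length ≈ 0.091 × 19755 = 1797.7 mm.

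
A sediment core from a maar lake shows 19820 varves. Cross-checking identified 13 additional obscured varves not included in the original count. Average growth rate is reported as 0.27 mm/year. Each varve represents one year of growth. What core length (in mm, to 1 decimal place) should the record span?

True varve count = 19820 + 13 = 19833.
19833 years at 0.27 mm/year gives 0.27 × 19833 = 5354.9 mm.

5354.9 mm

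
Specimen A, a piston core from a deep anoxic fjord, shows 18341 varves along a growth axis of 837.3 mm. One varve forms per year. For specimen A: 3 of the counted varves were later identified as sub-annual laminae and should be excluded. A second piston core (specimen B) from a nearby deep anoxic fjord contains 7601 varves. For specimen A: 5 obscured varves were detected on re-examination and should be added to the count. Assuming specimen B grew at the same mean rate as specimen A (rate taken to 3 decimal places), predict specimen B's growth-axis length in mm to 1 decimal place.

349.6 mm

Specimen A: after corrections the count is 18341 − 3 + 5 = 18343 varves.
A: 837.3 mm over 18343 years gives 837.3 / 18343 ≈ 0.046 mm per year.
B's length ≈ 0.046 × 7601 = 349.6 mm.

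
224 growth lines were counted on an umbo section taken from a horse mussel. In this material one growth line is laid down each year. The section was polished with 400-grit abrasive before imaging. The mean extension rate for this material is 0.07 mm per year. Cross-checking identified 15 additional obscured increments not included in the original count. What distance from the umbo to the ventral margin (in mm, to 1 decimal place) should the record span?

True growth line count = 224 + 15 = 239.
Length ≈ 0.07 × 239 = 16.7 mm.

16.7 mm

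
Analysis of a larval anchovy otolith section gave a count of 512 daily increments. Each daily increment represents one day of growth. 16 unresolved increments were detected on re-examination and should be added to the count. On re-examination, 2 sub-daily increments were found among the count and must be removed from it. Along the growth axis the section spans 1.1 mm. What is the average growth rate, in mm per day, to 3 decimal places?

0.002 mm per day

After corrections the count is 512 − 2 + 16 = 526 daily increments.
Extension rate ≈ 1.1 / 526 = 0.002 mm per day.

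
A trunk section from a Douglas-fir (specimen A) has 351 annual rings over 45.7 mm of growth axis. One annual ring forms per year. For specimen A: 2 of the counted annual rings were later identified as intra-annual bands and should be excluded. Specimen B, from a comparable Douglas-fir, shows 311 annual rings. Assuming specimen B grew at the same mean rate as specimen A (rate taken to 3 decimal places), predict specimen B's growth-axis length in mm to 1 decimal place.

Specimen A: adjusted count: 351 − 2 = 349 annual rings.
A: 45.7 mm over 349 years gives 45.7 / 349 ≈ 0.131 mm/yr.
B's length ≈ 0.131 × 311 = 40.7 mm.

40.7 mm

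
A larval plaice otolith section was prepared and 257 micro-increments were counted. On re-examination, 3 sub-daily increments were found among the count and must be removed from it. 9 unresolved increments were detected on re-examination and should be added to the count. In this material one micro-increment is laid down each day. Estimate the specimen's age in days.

After corrections the count is 257 − 3 + 9 = 263 micro-increments.
With a one-to-one micro-increment periodicity this is 263 days.

263 d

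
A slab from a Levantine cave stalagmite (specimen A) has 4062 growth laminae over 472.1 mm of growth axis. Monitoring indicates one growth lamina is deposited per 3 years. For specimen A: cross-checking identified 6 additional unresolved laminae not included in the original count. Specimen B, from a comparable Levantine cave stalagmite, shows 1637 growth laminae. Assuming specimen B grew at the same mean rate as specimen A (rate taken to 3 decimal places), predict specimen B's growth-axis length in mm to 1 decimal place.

Specimen A: correcting the raw count gives 4062 + 6 = 4068 true growth laminae.
Specimen A: at 3 years per growth lamina, 4068 × 3 = 12204 years.
A: 472.1 mm over 12204 years gives 472.1 / 12204 ≈ 0.039 mm per year.
Specimen B: 1637 growth laminae at 3 years each span 1637 × 3 = 4911 years. For B, 0.039 mm/year × 4911 years = 191.5 mm.

191.5 mm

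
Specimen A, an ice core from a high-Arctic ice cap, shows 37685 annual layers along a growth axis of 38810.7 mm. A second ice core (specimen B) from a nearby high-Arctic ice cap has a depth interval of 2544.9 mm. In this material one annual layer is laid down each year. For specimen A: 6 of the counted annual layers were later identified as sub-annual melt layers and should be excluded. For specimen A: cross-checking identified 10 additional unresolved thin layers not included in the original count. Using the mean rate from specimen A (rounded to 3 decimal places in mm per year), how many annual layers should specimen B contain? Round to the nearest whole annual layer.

Specimen A: after corrections the count is 37685 − 6 + 10 = 37689 annual layers.
A: Extension rate ≈ 38810.7 / 37689 = 1.030 mm per year.
For B, 2544.9 / 1.030 = 2470.78 years ≈ 2471 annual layers.

2471 annual layers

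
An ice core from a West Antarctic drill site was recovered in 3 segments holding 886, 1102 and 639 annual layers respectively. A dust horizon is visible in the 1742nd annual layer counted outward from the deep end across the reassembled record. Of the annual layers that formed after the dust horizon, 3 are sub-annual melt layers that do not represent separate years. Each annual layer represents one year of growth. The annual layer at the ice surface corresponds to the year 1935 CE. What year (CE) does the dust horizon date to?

1053 CE

Total annual layers = 886 + 1102 + 639 = 2627.
Between annual layer 1742 and the ice surface there are 2627 − 1742 = 885 annual layers.
Excluding 3 false annual layers: 885 − 3 = 882.
1935 − 882 = 1053 CE.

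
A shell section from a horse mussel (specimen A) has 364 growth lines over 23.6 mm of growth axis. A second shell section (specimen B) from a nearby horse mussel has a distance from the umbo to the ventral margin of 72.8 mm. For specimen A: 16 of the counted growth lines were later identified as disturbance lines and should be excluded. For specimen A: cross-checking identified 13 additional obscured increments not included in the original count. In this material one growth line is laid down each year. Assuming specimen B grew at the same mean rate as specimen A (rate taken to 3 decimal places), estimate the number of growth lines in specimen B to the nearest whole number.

1120 growth lines

Specimen A: after corrections the count is 364 − 16 + 13 = 361 growth lines.
A: Extension rate ≈ 23.6 / 361 = 0.065 mm/year.
Specimen B: 72.8 mm / 0.065 mm per year = 1120.00 years ≈ 1120 growth lines.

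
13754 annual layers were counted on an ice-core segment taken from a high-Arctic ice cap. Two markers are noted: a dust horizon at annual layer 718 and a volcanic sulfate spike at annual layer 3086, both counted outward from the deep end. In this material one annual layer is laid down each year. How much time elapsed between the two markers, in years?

2368 yr

Separation: 3086 − 718 = 2368 annual layers.
That is 2368 years at one annual layer per year.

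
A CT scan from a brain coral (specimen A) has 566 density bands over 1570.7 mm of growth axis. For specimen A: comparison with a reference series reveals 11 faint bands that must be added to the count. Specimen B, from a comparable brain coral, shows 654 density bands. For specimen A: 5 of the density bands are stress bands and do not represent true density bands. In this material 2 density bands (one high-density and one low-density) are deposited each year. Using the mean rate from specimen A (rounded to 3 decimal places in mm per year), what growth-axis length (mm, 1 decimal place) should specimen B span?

Specimen A: true density band count = 566 − 5 + 11 = 572.
Specimen A: dividing by 2 density bands per year: 572 / 2 = 286 years.
A: Extension rate ≈ 1570.7 / 286 = 5.492 mm/yr.
Specimen B: 654 density bands at 2 per year is 654 / 2 = 327 years. For B, 5.492 mm/year × 327 years = 1795.9 mm.

1795.9 mm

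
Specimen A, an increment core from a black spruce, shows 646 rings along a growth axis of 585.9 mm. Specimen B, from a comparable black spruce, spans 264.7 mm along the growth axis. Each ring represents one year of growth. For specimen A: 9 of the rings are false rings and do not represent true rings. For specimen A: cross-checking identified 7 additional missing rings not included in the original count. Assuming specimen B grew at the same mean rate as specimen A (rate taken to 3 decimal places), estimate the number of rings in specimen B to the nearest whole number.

Specimen A: true ring count = 646 − 9 + 7 = 644.
A: Mean rate = 585.9 mm / 644 years ≈ 0.910 mm per year.
For B, 264.7 / 0.910 = 290.88 years ≈ 291 rings.

291 rings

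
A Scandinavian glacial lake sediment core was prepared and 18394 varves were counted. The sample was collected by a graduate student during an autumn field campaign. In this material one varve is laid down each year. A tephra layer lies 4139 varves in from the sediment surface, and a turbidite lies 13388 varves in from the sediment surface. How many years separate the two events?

The two markers are separated by 13388 − 4139 = 9249 varves.
That is 9249 years at one varve per year.

9249 yr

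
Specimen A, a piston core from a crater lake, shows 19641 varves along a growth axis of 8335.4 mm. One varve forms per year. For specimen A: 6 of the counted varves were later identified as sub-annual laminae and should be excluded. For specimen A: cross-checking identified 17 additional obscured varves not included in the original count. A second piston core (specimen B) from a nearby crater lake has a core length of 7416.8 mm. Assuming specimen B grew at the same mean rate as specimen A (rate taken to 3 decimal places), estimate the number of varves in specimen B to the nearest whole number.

17492 varves

Specimen A: true varve count = 19641 − 6 + 17 = 19652.
A: Extension rate ≈ 8335.4 / 19652 = 0.424 mm/yr.
B spans 7416.8 / 0.424 = 17492.45 years ≈ 17492 varves.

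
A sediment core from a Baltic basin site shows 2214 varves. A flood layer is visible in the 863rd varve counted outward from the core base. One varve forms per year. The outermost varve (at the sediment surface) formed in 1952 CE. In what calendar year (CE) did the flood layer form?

601 CE

2214 − 863 = 1351 varves lie beyond the flood layer toward the sediment surface.
The varve at the sediment surface is 1952 CE, so the flood layer dates to 1952 − 1351 = 601 CE.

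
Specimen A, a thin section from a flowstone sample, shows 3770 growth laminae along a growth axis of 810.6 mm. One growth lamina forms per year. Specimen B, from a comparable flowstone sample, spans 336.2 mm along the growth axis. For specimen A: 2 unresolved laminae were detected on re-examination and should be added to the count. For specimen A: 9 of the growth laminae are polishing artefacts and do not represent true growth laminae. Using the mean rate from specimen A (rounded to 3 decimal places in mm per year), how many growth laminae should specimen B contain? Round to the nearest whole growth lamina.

Specimen A: after corrections the count is 3770 − 9 + 2 = 3763 growth laminae.
A: 810.6 mm over 3763 years gives 810.6 / 3763 ≈ 0.215 mm/yr.
B spans 336.2 / 0.215 = 1563.72 years ≈ 1564 growth laminae.

1564 growth laminae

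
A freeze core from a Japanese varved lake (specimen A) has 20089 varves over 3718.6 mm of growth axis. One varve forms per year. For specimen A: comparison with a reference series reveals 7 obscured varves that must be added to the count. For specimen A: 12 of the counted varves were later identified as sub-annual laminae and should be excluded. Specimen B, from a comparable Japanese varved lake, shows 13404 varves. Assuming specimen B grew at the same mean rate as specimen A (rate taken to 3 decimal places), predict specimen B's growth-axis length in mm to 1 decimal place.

2479.7 mm

Specimen A: adjusted count: 20089 − 12 + 7 = 20084 varves.
A: Mean rate = 3718.6 mm / 20084 years ≈ 0.185 mm/year.
For B, 0.185 mm/year × 13404 years = 2479.7 mm.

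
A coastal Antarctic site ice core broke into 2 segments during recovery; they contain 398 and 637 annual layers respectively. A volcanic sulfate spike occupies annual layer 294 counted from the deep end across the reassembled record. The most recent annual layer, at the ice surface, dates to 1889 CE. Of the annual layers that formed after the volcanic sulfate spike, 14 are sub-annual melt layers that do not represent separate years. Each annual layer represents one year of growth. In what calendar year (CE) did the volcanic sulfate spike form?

Total annual layers = 398 + 637 = 1035.
1035 − 294 = 741 annual layers lie beyond the volcanic sulfate spike toward the ice surface.
Excluding 14 false annual layers: 741 − 14 = 727.
Counting back 727 years from 1889 CE places the volcanic sulfate spike in 1889 − 727 = 1162 CE.

1162 CE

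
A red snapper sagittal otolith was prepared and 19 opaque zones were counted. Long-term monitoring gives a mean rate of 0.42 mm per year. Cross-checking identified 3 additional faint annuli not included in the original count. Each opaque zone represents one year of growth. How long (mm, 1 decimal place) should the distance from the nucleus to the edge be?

Adjusted count: 19 + 3 = 22 opaque zones.
Predicted length = 0.42 mm/year × 22 years = 9.2 mm.

9.2 mm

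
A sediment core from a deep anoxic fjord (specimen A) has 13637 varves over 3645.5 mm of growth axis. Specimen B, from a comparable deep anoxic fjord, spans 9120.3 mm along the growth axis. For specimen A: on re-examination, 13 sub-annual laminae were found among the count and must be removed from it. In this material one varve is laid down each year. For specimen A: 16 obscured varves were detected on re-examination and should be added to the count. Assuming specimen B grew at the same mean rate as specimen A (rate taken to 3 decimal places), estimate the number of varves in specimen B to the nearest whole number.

Specimen A: true varve count = 13637 − 13 + 16 = 13640.
A: Mean rate = 3645.5 mm / 13640 years ≈ 0.267 mm/year.
B spans 9120.3 / 0.267 = 34158.43 years ≈ 34158 varves.

34158 varves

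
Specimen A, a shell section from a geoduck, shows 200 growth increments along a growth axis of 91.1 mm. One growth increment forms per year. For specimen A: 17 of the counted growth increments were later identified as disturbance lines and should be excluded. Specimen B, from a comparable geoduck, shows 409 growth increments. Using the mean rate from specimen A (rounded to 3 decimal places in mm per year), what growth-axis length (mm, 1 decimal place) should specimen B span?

Specimen A: true growth increment count = 200 − 17 = 183.
A: Extension rate ≈ 91.1 / 183 = 0.498 mm per year.
B's length ≈ 0.498 × 409 = 203.7 mm.

203.7 mm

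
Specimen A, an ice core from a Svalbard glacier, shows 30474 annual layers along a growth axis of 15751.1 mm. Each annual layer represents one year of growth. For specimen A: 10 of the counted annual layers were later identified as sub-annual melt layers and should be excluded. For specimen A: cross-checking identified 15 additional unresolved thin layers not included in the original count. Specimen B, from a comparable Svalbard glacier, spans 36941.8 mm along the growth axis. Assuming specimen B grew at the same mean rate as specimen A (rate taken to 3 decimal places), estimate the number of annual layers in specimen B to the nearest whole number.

71454 annual layers

Specimen A: adjusted count: 30474 − 10 + 15 = 30479 annual layers.
A: Mean rate = 15751.1 mm / 30479 years ≈ 0.517 mm per year.
For B, 36941.8 / 0.517 = 71454.16 years ≈ 71454 annual layers.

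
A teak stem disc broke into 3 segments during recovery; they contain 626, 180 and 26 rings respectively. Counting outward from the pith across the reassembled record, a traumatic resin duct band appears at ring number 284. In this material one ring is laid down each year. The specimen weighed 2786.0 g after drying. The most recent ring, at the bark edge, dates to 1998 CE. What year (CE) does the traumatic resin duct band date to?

Total rings = 626 + 180 + 26 = 832.
832 − 284 = 548 rings lie beyond the traumatic resin duct band toward the bark edge.
The ring at the bark edge is 1998 CE, so the traumatic resin duct band dates to 1998 − 548 = 1450 CE.

1450 CE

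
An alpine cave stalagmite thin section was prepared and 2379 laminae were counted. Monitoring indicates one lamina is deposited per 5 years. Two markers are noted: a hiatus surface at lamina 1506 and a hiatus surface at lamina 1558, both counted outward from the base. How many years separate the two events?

Separation: 1558 − 1506 = 52 laminae.
At 5 years per lamina, 52 × 5 = 260 years.

260 years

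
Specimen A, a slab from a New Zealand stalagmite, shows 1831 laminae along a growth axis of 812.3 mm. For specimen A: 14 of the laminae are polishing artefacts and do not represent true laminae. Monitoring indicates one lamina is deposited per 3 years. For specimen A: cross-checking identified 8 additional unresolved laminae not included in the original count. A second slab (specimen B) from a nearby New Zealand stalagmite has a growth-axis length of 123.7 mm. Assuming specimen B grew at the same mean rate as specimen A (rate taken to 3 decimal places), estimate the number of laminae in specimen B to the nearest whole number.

Specimen A: after corrections the count is 1831 − 14 + 8 = 1825 laminae.
Specimen A: multiplying by 3 years per lamina: 1825 × 3 = 5475 years.
A: Extension rate ≈ 812.3 / 5475 = 0.148 mm per year.
B spans 123.7 / 0.148 = 835.81 years; at 3 years per lamina that is 835.81 / 3 ≈ 279 laminae.

279 laminae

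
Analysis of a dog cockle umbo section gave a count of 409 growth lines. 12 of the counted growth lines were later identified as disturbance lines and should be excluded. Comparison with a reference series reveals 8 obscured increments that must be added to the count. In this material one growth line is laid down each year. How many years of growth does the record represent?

After corrections the count is 409 − 12 + 8 = 405 growth lines.
At one growth line per year, that is 405 years.

405 yr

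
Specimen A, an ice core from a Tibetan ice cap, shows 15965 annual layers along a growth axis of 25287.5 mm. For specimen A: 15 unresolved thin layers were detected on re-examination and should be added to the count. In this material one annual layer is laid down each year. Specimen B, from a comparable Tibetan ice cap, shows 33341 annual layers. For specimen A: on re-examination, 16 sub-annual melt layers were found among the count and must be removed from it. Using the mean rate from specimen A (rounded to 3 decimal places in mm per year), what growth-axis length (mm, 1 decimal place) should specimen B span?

52812.1 mm

Specimen A: after corrections the count is 15965 − 16 + 15 = 15964 annual layers.
A: Mean rate = 25287.5 mm / 15964 years ≈ 1.584 mm per year.
For B, 1.584 mm/year × 33341 years = 52812.1 mm.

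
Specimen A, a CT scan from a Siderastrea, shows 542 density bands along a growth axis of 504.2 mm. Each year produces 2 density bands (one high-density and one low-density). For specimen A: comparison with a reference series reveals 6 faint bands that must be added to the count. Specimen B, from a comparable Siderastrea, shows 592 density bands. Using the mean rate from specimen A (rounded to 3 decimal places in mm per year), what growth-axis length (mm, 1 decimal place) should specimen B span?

Specimen A: true density band count = 542 + 6 = 548.
Specimen A: 548 density bands at 2 per year is 548 / 2 = 274 years.
A: Mean rate = 504.2 mm / 274 years ≈ 1.840 mm/year.
Specimen B: with 2 density bands per year, 592 / 2 = 296 years. Length of B = 1.840 × 296 = 544.6 mm.

544.6 mm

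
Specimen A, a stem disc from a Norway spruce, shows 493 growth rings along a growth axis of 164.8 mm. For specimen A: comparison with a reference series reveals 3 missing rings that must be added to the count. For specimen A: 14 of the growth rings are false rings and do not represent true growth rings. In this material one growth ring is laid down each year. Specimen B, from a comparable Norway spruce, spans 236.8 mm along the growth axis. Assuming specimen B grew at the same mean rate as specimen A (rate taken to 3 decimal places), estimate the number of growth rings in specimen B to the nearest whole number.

Specimen A: after corrections the count is 493 − 14 + 3 = 482 growth rings.
A: 164.8 mm over 482 years gives 164.8 / 482 ≈ 0.342 mm/year.
For B, 236.8 / 0.342 = 692.40 years ≈ 692 growth rings.

692 growth rings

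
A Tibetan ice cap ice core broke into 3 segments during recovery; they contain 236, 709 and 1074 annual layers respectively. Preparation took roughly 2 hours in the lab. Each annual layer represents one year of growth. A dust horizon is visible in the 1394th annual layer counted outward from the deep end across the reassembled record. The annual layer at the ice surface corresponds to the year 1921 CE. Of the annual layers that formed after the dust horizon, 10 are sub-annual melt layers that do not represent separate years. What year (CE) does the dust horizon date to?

Total annual layers = 236 + 709 + 1074 = 2019.
2019 − 1394 = 625 annual layers lie beyond the dust horizon toward the ice surface.
Excluding 10 false annual layers: 625 − 10 = 615.
The annual layer at the ice surface is 1921 CE, so the dust horizon dates to 1921 − 615 = 1306 CE.

1306 CE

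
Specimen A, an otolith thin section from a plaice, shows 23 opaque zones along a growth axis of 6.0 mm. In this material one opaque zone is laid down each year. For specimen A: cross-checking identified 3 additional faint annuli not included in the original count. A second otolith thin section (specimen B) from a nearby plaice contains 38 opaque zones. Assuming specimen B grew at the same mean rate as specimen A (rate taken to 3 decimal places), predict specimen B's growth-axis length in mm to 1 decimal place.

Specimen A: adjusted count: 23 + 3 = 26 opaque zones.
A: Mean rate = 6.0 mm / 26 years ≈ 0.231 mm/year.
B's length ≈ 0.231 × 38 = 8.8 mm.

8.8 mm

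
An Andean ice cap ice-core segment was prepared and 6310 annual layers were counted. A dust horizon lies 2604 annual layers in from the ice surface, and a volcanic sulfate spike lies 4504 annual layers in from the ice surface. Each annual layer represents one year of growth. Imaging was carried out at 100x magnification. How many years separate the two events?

1900 years

4504 − 2604 = 1900 annual layers lie between the two events.
That is 1900 years at one annual layer per year.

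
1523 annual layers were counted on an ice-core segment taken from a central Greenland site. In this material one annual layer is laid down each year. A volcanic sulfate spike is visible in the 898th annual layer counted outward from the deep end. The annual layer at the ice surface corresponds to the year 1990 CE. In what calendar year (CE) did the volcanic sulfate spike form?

1365 CE

The volcanic sulfate spike sits at annual layer 898 from the deep end, so 1523 − 898 = 625 annual layers formed after it.
1990 − 625 = 1365 CE.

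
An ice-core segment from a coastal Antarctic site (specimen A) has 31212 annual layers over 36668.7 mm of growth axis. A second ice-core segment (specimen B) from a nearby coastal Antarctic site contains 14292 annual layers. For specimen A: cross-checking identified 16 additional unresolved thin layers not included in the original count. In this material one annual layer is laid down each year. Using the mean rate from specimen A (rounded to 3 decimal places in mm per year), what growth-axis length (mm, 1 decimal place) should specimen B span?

16778.8 mm

Specimen A: correcting the raw count gives 31212 + 16 = 31228 true annual layers.
A: Extension rate ≈ 36668.7 / 31228 = 1.174 mm per year.
Length of B = 1.174 × 14292 = 16778.8 mm.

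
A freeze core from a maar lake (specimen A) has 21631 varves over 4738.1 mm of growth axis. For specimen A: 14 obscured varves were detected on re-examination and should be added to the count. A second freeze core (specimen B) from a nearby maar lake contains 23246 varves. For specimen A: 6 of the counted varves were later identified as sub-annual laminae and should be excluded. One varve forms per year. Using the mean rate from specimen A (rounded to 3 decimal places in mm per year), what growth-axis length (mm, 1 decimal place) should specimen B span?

Specimen A: after corrections the count is 21631 − 6 + 14 = 21639 varves.
A: Mean rate = 4738.1 mm / 21639 years ≈ 0.219 mm per year.
Length of B = 0.219 × 23246 = 5090.9 mm.

5090.9 mm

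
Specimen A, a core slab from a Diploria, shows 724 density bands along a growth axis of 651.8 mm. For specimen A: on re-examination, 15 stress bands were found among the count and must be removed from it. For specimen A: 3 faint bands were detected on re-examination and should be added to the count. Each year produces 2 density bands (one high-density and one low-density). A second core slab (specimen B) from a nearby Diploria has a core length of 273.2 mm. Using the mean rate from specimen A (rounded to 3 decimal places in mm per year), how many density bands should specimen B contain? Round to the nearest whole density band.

298 density bands

Specimen A: adjusted count: 724 − 15 + 3 = 712 density bands.
Specimen A: dividing by 2 density bands per year: 712 / 2 = 356 years.
A: Mean rate = 651.8 mm / 356 years ≈ 1.831 mm/year.
For B, 273.2 / 1.831 = 149.21 years; at 2 density bands per year that is 149.21 × 2 ≈ 298 density bands.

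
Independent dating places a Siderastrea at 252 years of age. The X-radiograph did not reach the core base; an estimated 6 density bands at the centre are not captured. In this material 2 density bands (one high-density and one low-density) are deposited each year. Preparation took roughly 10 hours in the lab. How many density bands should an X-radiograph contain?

498 density bands

With 2 density bands per year, 252 years would produce 252 × 2 = 504 density bands.
Subtracting the 6 density bands not captured gives 504 − 6 = 498 density bands in the record.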